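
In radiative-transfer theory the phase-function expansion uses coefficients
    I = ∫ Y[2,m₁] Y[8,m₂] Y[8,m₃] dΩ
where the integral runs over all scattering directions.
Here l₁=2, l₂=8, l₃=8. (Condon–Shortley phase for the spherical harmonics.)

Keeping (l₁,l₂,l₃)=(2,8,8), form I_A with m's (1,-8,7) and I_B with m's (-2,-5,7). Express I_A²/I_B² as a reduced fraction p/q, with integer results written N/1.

20/7

Same 2,8,8: normalisation and zero-m 3j drop out of the ratio.
A: Δ: 2! 2! 14! / 19! → 1/348840; sum: t=0:+1/174356582400 = 1/174356582400; 3j²(2 8 8; 1 -8 7) = Δ·Π!·Σ² = 5/323  (sign -1)
B: Δ: 2! 2! 14! / 19! → 1/348840; sum: t=2:+1/24908083200 = 1/24908083200; 3j²(2 8 8; -2 -5 7) = Δ·Π!·Σ² = 7/1292  (sign -1)
I_A²/I_B² = (5/323)/(7/1292) = 20/7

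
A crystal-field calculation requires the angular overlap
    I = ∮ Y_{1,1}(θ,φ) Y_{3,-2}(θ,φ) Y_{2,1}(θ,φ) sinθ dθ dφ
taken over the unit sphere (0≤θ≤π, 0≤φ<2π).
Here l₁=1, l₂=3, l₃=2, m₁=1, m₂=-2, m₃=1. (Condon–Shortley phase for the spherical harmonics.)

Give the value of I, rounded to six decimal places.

0.261169

Checks pass: Σm=0; 6 even; l₃=2∈[2,4].
(2·1+1)(2·3+1)(2·2+1) = 105
Δ: 2! 0! 4! / 7! → 1/105
sum: t=1:−1/4 = -1/4
3j²(1 3 2; 0 0 0) = Δ·Π!·Σ² = 3/35  (sign -1)
sum: t=0:+1/12 = 1/12
3j²(1 3 2; 1 -2 1) = Δ·Π!·Σ² = 2/21  (sign -1)
combine: 4πI² = 105·3/35·2/21 = 6/7
take √, sign +1: I = 0.26116903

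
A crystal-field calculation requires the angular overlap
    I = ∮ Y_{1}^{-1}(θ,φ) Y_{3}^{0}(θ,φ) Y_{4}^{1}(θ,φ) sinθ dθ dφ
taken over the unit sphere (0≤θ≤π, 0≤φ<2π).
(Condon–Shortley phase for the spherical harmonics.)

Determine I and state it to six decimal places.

-0.194664

Rules hold: Σm=0, L=8 even, 2≤4≤4.
N = 3·7·9 = 189
Δ = 0!·2!·6!/9! = 1/252
Racah Σ t=0..0: t=0:+1/36 = 1/36
⇒ 3j(1 3 4; 0 0 0)² = 4/63, sgn +1
Racah Σ t=0..0: t=0:+1/72 = 1/72
⇒ 3j(1 3 4; -1 0 1)² = 5/126, sgn -1
4πI² = N·(3j₀)²·(3jₘ)² = 10/21
I = -1·√(0.47619/4π) = -0.19466390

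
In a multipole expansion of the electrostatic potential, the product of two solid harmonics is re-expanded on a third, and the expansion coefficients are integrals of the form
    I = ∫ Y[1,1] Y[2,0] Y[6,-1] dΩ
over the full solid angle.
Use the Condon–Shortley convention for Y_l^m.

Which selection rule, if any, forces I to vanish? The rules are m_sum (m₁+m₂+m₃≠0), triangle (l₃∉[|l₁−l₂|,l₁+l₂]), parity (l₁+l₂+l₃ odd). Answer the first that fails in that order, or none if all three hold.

m₁+m₂+m₃ = 1 + 0 − 1 = 0  ✓
triangle: |1−2|=1 ≤ l₃=6 ≤ 1+2=3  ✗
parity: l₁+l₂+l₃ = 9 is odd

triangle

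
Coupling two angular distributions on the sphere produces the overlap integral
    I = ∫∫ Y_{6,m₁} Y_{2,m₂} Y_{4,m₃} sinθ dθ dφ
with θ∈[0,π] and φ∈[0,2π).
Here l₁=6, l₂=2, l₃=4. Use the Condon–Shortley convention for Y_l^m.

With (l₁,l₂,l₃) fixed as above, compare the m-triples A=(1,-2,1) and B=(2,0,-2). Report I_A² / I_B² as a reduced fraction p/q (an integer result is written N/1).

l's match ⇒ only the (l;m) 3-j factors differ between A and B.
A: triangle coeff Δ(6,2,4) = 1/6435; Σ_t [0,0]: t=0:+1/17280 = 1/17280; (3j)²=7/1287 [(6 2 4; 1 -2 1)], sign=-1
B: triangle coeff Δ(6,2,4) = 1/6435; Σ_t [2,2]: t=2:+1/5760 = 1/5760; (3j)²=56/2145 [(6 2 4; 2 0 -2)], sign=+1
I_A²/I_B² = (7/1287)/(56/2145) = 5/24

5/24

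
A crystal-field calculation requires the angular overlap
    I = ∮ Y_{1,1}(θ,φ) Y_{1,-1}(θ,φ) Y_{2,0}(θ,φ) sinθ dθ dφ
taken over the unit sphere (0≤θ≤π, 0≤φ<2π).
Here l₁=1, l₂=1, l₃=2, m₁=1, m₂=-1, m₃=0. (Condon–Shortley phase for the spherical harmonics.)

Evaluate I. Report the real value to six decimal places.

0.126157

Checks pass: Σm=0; 4 even; l₃=2∈[0,2].
(2·1+1)(2·1+1)(2·2+1) = 45
Δ: 0! 2! 2! / 5! → 1/30
sum: t=0:+1/1 = 1/1
3j²(1 1 2; 0 0 0) = Δ·Π!·Σ² = 2/15  (sign +1)
sum: t=0:+1/4 = 1/4
3j²(1 1 2; 1 -1 0) = Δ·Π!·Σ² = 1/30  (sign +1)
combine: 4πI² = 45·2/15·1/30 = 1/5
take √, sign +1: I = 0.12615663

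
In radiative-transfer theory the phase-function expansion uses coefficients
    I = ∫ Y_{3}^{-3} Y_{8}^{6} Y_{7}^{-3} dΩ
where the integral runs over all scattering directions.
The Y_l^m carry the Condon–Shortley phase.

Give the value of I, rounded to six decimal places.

m-sum 0 ✓  L=18 even ✓  5≤7≤11 ✓
Π(2lᵢ+1) = 7×17×15 = 1785
triangle coeff Δ(3,8,7) = 1/5290740
Σ_t [1,3]: t=1:−1/7257600 t=2:+1/2073600 t=3:−1/7257600 = 1/4838400
(3j)²=252/20995 [(3 8 7; 0 0 0)], sign=-1
Σ_t [4,4]: t=4:+1/348364800 = 1/348364800
(3j)²=11/646 [(3 8 7; -3 6 -3)], sign=+1
⇒ 4πI² = 29106/79781
I = (-1)√(29106/79781/(4π)) = -0.17038705

-0.170387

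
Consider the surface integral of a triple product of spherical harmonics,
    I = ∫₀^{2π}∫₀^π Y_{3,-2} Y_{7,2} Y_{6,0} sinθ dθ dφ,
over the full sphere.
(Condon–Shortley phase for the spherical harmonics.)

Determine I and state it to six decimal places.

Rules hold: Σm=0, L=16 even, 4≤6≤10.
N = 7·15·13 = 1365
Δ = 4!·2!·10!/17! = 1/2042040
Racah Σ t=1..3: t=1:−1/207360 t=2:+1/57600 t=3:−1/207360 = 1/129600
⇒ 3j(3 7 6; 0 0 0)² = 168/12155, sgn +1
Racah Σ t=3..4: t=3:−1/207360 t=4:+1/345600 = -1/518400
⇒ 3j(3 7 6; -2 2 0)² = 12/2431, sgn -1
4πI² = N·(3j₀)²·(3jₘ)² = 42336/454597
I = -1·√(0.0931286/4π) = -0.08608683

-0.086087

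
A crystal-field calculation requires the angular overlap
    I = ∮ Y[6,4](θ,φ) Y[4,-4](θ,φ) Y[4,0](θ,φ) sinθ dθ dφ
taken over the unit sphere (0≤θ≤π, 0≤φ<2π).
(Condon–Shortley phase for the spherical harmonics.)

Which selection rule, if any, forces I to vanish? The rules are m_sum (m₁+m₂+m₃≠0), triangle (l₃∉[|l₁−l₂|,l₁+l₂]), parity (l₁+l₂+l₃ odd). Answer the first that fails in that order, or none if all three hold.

none

m₁+m₂+m₃ = 4 − 4 + 0 = 0  ✓
triangle: |6−4|=2 ≤ l₃=4 ≤ 6+4=10  ✓
parity: l₁+l₂+l₃ = 14 is even  ✓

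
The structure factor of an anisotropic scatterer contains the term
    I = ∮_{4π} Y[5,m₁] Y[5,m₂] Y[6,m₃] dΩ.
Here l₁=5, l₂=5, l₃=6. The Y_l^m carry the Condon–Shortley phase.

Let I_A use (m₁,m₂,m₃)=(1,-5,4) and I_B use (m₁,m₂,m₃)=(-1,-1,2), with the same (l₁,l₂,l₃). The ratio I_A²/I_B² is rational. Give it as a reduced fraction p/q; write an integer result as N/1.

225/112

Same 5,5,6: normalisation and zero-m 3j drop out of the ratio.
A: Δ: 4! 6! 6! / 17! → 1/28588560; sum: t=0:+1/829440 = 1/829440; 3j²(5 5 6; 1 -5 4) = Δ·Π!·Σ² = 225/9724  (sign +1)
B: Δ: 4! 6! 6! / 17! → 1/28588560; sum: t=0:+1/829440 t=1:−1/25920 t=2:+1/9216 t=3:−1/25920 t=4:+1/829440 = 7/207360; 3j²(5 5 6; -1 -1 2) = Δ·Π!·Σ² = 28/2431  (sign +1)
I_A²/I_B² = (225/9724)/(28/2431) = 225/112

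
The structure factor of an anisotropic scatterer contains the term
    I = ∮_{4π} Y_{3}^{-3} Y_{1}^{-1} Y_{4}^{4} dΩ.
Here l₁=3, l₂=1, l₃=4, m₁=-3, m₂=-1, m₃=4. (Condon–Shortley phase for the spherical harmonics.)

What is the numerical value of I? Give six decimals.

Rules hold: Σm=0, L=8 even, 2≤4≤4.
N = 7·3·9 = 189
Δ = 0!·6!·2!/9! = 1/252
Racah Σ t=0..0: t=0:+1/36 = 1/36
⇒ 3j(3 1 4; 0 0 0)² = 4/63, sgn +1
Racah Σ t=0..0: t=0:+1/1440 = 1/1440
⇒ 3j(3 1 4; -3 -1 4)² = 1/9, sgn +1
4πI² = N·(3j₀)²·(3jₘ)² = 4/3
I = +1·√(1.33333/4π) = 0.32573501

0.325735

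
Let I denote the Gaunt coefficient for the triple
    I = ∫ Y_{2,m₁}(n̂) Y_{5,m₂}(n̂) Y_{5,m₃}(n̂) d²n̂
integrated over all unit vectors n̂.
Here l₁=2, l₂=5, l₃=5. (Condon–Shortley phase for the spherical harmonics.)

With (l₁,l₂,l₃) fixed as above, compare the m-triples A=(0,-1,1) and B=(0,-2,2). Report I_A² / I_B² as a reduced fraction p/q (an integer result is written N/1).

9/4

Shared (l₁,l₂,l₃)=(2,5,5): N and (l;000)² cancel in I_A²/I_B².
A: Δ = 2!·2!·8!/13! = 1/38610; Racah Σ t=0..2: t=0:+1/2304 t=1:−1/720 t=2:+1/5760 = -1/1280; ⇒ 3j(2 5 5; 0 -1 1)² = 27/1430, sgn -1
B: Δ = 2!·2!·8!/13! = 1/38610; Racah Σ t=0..2: t=0:+1/2880 t=1:−1/1440 t=2:+1/20160 = -1/3360; ⇒ 3j(2 5 5; 0 -2 2)² = 6/715, sgn +1
I_A²/I_B² = (27/1430)/(6/715) = 9/4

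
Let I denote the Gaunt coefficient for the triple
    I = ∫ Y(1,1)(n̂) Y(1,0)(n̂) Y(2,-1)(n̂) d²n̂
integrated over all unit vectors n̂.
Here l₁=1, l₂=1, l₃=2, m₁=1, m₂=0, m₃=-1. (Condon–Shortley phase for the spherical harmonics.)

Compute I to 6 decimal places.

Rules hold: Σm=0, L=4 even, 0≤2≤2.
N = 3·3·5 = 45
Δ = 0!·2!·2!/5! = 1/30
Racah Σ t=0..0: t=0:+1/1 = 1/1
⇒ 3j(1 1 2; 0 0 0)² = 2/15, sgn +1
Racah Σ t=0..0: t=0:+1/2 = 1/2
⇒ 3j(1 1 2; 1 0 -1)² = 1/10, sgn -1
4πI² = N·(3j₀)²·(3jₘ)² = 3/5
I = -1·√(0.6/4π) = -0.21850969

-0.218510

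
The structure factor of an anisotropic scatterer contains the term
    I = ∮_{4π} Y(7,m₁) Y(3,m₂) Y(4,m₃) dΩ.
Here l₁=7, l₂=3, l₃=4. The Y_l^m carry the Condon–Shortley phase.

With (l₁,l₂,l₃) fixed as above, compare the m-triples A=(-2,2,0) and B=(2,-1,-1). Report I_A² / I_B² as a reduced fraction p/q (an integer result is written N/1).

1/2

Same 7,3,4: normalisation and zero-m 3j drop out of the ratio.
A: Δ: 6! 8! 0! / 15! → 1/45045; sum: t=5:−1/69120 = -1/69120; 3j²(7 3 4; -2 2 0) = Δ·Π!·Σ² = 2/143  (sign -1)
B: Δ: 6! 8! 0! / 15! → 1/45045; sum: t=2:+1/34560 = 1/34560; 3j²(7 3 4; 2 -1 -1) = Δ·Π!·Σ² = 4/143  (sign -1)
I_A²/I_B² = (2/143)/(4/143) = 1/2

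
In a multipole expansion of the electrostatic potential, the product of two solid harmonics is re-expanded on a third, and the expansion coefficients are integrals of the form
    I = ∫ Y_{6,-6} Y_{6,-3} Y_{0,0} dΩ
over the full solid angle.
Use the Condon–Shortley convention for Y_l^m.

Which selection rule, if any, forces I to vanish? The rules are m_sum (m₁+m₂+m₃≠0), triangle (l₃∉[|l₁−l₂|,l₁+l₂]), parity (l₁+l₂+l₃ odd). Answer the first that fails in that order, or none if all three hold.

m_sum

m₁+m₂+m₃ = -6 − 3 + 0 = -9  ✗
triangle: |6−6|=0 ≤ l₃=0 ≤ 6+6=12
parity: l₁+l₂+l₃ = 12 is even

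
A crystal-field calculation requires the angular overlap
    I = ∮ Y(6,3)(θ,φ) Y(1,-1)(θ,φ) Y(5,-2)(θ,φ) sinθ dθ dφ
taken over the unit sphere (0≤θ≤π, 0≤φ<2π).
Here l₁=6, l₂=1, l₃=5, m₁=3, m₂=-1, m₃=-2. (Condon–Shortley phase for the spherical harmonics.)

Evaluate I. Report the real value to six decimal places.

m-sum 0 ✓  L=12 even ✓  5≤5≤7 ✓
Π(2lᵢ+1) = 13×3×11 = 429
triangle coeff Δ(6,1,5) = 1/858
Σ_t [1,1]: t=1:−1/14400 = -1/14400
(3j)²=6/143 [(6 1 5; 0 0 0)], sign=+1
Σ_t [0,0]: t=0:+1/60480 = 1/60480
(3j)²=6/143 [(6 1 5; 3 -1 -2)], sign=-1
⇒ 4πI² = 108/143
I = (-1)√(108/143/(4π)) = -0.24515397

-0.245154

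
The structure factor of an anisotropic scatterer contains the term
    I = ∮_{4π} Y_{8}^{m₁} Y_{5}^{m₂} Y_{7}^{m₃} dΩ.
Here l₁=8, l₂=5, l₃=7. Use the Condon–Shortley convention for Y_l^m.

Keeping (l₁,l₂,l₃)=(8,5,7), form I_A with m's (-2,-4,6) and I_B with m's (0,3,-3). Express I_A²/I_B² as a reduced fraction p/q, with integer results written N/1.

1001/180

Same 8,5,7: normalisation and zero-m 3j drop out of the ratio.
A: Δ: 6! 10! 4! / 21! → 1/814773960; sum: t=0:+1/15676416000 t=1:−1/1045094400 = -1/1119744000; 3j²(8 5 7; -2 -4 6) = Δ·Π!·Σ² = 28/4845  (sign +1)
B: Δ: 6! 10! 4! / 21! → 1/814773960; sum: t=4:+1/19906560 t=5:−1/21772800 t=6:+1/232243200 = 1/116121600; 3j²(8 5 7; 0 3 -3) = Δ·Π!·Σ² = 48/46189  (sign +1)
I_A²/I_B² = (28/4845)/(48/46189) = 1001/180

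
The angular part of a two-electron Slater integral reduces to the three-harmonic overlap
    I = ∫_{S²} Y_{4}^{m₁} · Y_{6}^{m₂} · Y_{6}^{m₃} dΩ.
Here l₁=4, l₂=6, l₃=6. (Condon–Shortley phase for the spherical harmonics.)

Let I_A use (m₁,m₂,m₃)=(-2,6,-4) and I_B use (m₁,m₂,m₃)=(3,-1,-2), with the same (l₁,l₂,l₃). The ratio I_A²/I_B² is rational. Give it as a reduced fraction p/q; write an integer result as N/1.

13365/686

Shared (l₁,l₂,l₃)=(4,6,6): N and (l;000)² cancel in I_A²/I_B².
A: Δ = 4!·4!·8!/17! = 1/15315300; Racah Σ t=4..4: t=4:+1/3870720 = 1/3870720; ⇒ 3j(4 6 6; -2 6 -4)² = 135/6188, sgn +1
B: Δ = 4!·4!·8!/17! = 1/15315300; Racah Σ t=0..1: t=0:+1/103680 t=1:−1/82944 = -1/414720; ⇒ 3j(4 6 6; 3 -1 -2)² = 49/43758, sgn -1
I_A²/I_B² = (135/6188)/(49/43758) = 13365/686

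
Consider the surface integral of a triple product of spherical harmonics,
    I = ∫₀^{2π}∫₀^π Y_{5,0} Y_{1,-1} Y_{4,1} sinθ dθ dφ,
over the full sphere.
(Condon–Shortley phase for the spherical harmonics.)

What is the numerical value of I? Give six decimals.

0.155288

Checks pass: Σm=0; 10 even; l₃=4∈[4,6].
(2·5+1)(2·1+1)(2·4+1) = 297
Δ: 2! 8! 0! / 11! → 1/495
sum: t=1:−1/576 = -1/576
3j²(5 1 4; 0 0 0) = Δ·Π!·Σ² = 5/99  (sign -1)
sum: t=0:+1/1440 = 1/1440
3j²(5 1 4; 0 -1 1) = Δ·Π!·Σ² = 2/99  (sign -1)
combine: 4πI² = 297·5/99·2/99 = 10/33
take √, sign +1: I = 0.15528807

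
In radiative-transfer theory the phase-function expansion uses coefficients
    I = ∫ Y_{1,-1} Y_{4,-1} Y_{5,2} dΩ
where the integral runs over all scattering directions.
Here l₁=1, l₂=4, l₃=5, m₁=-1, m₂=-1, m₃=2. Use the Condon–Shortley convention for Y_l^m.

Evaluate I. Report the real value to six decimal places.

0.225034

Checks pass: Σm=0; 10 even; l₃=5∈[3,5].
(2·1+1)(2·4+1)(2·5+1) = 297
Δ: 0! 2! 8! / 11! → 1/495
sum: t=0:+1/576 = 1/576
3j²(1 4 5; 0 0 0) = Δ·Π!·Σ² = 5/99  (sign -1)
sum: t=0:+1/1440 = 1/1440
3j²(1 4 5; -1 -1 2) = Δ·Π!·Σ² = 7/165  (sign -1)
combine: 4πI² = 297·5/99·7/165 = 7/11
take √, sign +1: I = 0.22503380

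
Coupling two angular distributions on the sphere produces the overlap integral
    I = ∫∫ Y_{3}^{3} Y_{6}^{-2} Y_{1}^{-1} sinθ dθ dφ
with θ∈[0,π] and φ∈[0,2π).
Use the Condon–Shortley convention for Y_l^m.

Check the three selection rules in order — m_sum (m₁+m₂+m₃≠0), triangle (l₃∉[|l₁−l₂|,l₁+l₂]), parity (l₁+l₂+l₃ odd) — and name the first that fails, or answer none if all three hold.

triangle

Σmᵢ = 0  ✓
l₃∈[|l₁−l₂|,l₁+l₂]=[3,9], have l₃=1  ✗
Σlᵢ = 10 ⇒ even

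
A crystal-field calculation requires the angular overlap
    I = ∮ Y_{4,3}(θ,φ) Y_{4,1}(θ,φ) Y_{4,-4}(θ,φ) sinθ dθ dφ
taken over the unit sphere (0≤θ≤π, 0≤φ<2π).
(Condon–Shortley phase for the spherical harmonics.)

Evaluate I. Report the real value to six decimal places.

Rules hold: Σm=0, L=12 even, 0≤4≤8.
N = 9·9·9 = 729
Δ = 4!·4!·4!/13! = 1/450450
Racah Σ t=0..4: t=0:+1/13824 t=1:−1/216 t=2:+1/64 t=3:−1/216 t=4:+1/13824 = 5/768
⇒ 3j(4 4 4; 0 0 0)² = 18/1001, sgn +1
Racah Σ t=1..1: t=1:−1/3456 = -1/3456
⇒ 3j(4 4 4; 3 1 -4)² = 35/1287, sgn -1
4πI² = N·(3j₀)²·(3jₘ)² = 7290/20449
I = -1·√(0.356497/4π) = -0.16843130

-0.168431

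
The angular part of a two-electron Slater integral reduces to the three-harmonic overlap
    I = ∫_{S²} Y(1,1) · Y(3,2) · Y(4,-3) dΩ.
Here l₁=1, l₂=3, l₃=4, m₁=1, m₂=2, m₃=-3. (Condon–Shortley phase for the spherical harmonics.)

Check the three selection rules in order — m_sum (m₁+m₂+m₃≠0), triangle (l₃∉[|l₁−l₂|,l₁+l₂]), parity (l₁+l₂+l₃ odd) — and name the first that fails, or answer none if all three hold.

none

Σmᵢ = 0  ✓
l₃∈[|l₁−l₂|,l₁+l₂]=[2,4], have l₃=4  ✓
Σlᵢ = 8 ⇒ even  ✓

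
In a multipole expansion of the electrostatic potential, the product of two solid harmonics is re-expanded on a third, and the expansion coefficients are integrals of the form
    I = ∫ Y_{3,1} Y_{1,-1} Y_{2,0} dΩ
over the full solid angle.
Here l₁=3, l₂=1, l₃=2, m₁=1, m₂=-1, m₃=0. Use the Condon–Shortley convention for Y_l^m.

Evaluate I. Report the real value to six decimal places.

-0.202301

Checks pass: Σm=0; 6 even; l₃=2∈[2,4].
(2·3+1)(2·1+1)(2·2+1) = 105
Δ: 2! 4! 0! / 7! → 1/105
sum: t=1:−1/4 = -1/4
3j²(3 1 2; 0 0 0) = Δ·Π!·Σ² = 3/35  (sign -1)
sum: t=0:+1/8 = 1/8
3j²(3 1 2; 1 -1 0) = Δ·Π!·Σ² = 2/35  (sign +1)
combine: 4πI² = 105·3/35·2/35 = 18/35
take √, sign -1: I = -0.20230066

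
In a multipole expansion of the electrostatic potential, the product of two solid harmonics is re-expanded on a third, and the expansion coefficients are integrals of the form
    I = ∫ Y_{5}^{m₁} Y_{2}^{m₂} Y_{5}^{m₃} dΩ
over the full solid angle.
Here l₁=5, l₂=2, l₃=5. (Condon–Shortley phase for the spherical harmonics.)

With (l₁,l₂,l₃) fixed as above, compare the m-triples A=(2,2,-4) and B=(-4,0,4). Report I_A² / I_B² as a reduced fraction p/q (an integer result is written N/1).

Shared (l₁,l₂,l₃)=(5,2,5): N and (l;000)² cancel in I_A²/I_B².
A: Δ = 2!·8!·2!/13! = 1/38610; Racah Σ t=2..2: t=2:+1/20160 = 1/20160; ⇒ 3j(5 2 5; 2 2 -4)² = 12/715, sgn -1
B: Δ = 2!·8!·2!/13! = 1/38610; Racah Σ t=1..2: t=1:−1/40320 t=2:+1/20160 = 1/40320; ⇒ 3j(5 2 5; -4 0 4)² = 6/715, sgn -1
I_A²/I_B² = (12/715)/(6/715) = 2/1

2/1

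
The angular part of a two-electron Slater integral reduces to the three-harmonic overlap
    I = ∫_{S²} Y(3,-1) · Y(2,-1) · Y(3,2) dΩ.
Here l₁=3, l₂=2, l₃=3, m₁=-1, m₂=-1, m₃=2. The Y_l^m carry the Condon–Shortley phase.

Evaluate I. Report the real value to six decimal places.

m-sum 0 ✓  L=8 even ✓  1≤3≤5 ✓
Π(2lᵢ+1) = 7×5×7 = 245
triangle coeff Δ(3,2,3) = 1/3780
Σ_t [0,2]: t=0:+1/24 t=1:−1/4 t=2:+1/24 = -1/6
(3j)²=4/105 [(3 2 3; 0 0 0)], sign=+1
Σ_t [0,1]: t=0:+1/48 t=1:−1/12 = -1/16
(3j)²=1/28 [(3 2 3; -1 -1 2)], sign=+1
⇒ 4πI² = 1/3
I = (+1)√(1/3/(4π)) = 0.16286750

0.162868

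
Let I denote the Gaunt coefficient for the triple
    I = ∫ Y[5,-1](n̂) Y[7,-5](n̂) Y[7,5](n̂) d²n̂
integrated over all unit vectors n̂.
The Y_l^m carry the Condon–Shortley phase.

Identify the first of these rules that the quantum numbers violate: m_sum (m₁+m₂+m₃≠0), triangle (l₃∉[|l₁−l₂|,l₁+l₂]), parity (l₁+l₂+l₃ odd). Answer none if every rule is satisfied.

m_sum

Σmᵢ = -1  ✗
l₃∈[|l₁−l₂|,l₁+l₂]=[2,12], have l₃=7
Σlᵢ = 19 ⇒ odd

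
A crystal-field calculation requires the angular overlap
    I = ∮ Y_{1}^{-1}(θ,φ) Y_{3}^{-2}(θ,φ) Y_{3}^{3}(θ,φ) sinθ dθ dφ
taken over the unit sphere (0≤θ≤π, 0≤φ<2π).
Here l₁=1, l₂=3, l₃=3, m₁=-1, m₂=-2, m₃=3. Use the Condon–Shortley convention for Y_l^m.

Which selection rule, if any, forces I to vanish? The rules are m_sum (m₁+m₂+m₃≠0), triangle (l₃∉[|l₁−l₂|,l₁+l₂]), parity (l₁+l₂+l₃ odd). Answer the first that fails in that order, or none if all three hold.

Σmᵢ = 0  ✓
l₃∈[|l₁−l₂|,l₁+l₂]=[2,4], have l₃=3  ✓
Σlᵢ = 7 ⇒ odd  ✗

parity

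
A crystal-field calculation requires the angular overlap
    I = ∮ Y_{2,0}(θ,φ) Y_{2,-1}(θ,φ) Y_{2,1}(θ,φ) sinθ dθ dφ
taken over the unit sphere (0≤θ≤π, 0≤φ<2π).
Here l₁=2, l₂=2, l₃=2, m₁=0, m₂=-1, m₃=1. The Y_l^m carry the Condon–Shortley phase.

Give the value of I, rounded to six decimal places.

m-sum 0 ✓  L=6 even ✓  0≤2≤4 ✓
Π(2lᵢ+1) = 5×5×5 = 125
triangle coeff Δ(2,2,2) = 1/630
Σ_t [0,2]: t=0:+1/8 t=1:−1/1 t=2:+1/8 = -3/4
(3j)²=2/35 [(2 2 2; 0 0 0)], sign=-1
Σ_t [0,1]: t=0:+1/4 t=1:−1/2 = -1/4
(3j)²=1/70 [(2 2 2; 0 -1 1)], sign=+1
⇒ 4πI² = 5/49
I = (-1)√(5/49/(4π)) = -0.09011188

-0.090112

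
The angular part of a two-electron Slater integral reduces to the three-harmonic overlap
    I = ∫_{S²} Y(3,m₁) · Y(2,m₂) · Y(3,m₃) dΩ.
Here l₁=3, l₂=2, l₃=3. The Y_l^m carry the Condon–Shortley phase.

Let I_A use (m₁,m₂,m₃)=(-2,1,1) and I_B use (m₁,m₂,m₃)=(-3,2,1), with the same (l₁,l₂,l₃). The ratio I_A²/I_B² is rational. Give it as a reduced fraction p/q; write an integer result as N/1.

3/2

l's match ⇒ only the (l;m) 3-j factors differ between A and B.
A: triangle coeff Δ(3,2,3) = 1/3780; Σ_t [1,2]: t=1:−1/48 t=2:+1/12 = 1/16; (3j)²=1/28 [(3 2 3; -2 1 1)], sign=+1
B: triangle coeff Δ(3,2,3) = 1/3780; Σ_t [2,2]: t=2:+1/96 = 1/96; (3j)²=1/42 [(3 2 3; -3 2 1)], sign=+1
I_A²/I_B² = (1/28)/(1/42) = 3/2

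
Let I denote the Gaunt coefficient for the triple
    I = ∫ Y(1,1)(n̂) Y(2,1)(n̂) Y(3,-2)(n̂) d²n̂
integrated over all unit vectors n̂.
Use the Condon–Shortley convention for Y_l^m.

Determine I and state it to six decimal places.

0.261169

Checks pass: Σm=0; 6 even; l₃=3∈[1,3].
(2·1+1)(2·2+1)(2·3+1) = 105
Δ: 0! 2! 4! / 7! → 1/105
sum: t=0:+1/4 = 1/4
3j²(1 2 3; 0 0 0) = Δ·Π!·Σ² = 3/35  (sign -1)
sum: t=0:+1/12 = 1/12
3j²(1 2 3; 1 1 -2) = Δ·Π!·Σ² = 2/21  (sign -1)
combine: 4πI² = 105·3/35·2/21 = 6/7
take √, sign +1: I = 0.26116903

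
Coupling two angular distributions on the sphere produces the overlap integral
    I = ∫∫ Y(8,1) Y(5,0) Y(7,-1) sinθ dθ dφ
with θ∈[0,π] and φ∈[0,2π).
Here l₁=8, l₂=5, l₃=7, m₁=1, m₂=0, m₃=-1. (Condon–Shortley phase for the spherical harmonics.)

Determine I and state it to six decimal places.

-0.089859

m-sum 0 ✓  L=20 even ✓  3≤7≤13 ✓
Π(2lᵢ+1) = 17×11×15 = 2805
triangle coeff Δ(8,5,7) = 1/814773960
Σ_t [1,5]: t=1:−1/87091200 t=2:+1/4976640 t=3:−1/2073600 t=4:+1/4976640 t=5:−1/87091200 = -1/9676800
(3j)²=360/46189 [(8 5 7; 0 0 0)], sign=+1
Σ_t [1,5]: t=1:−1/49766400 t=2:+1/4147200 t=3:−1/2488320 t=4:+1/8709120 t=5:−1/232243200 = -7/99532800
(3j)²=1715/369512 [(8 5 7; 1 0 -1)], sign=-1
⇒ 4πI² = 1157625/11408683
I = (-1)√(1157625/11408683/(4π)) = -0.08985893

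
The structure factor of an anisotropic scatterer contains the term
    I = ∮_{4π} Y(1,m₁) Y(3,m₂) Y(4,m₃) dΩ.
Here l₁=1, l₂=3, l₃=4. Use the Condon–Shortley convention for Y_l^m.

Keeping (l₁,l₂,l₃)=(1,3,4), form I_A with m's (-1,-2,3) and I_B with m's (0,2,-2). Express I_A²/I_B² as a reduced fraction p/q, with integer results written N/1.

7/4

l's match ⇒ only the (l;m) 3-j factors differ between A and B.
A: triangle coeff Δ(1,3,4) = 1/252; Σ_t [0,0]: t=0:+1/240 = 1/240; (3j)²=1/12 [(1 3 4; -1 -2 3)], sign=-1
B: triangle coeff Δ(1,3,4) = 1/252; Σ_t [0,0]: t=0:+1/120 = 1/120; (3j)²=1/21 [(1 3 4; 0 2 -2)], sign=+1
I_A²/I_B² = (1/12)/(1/21) = 7/4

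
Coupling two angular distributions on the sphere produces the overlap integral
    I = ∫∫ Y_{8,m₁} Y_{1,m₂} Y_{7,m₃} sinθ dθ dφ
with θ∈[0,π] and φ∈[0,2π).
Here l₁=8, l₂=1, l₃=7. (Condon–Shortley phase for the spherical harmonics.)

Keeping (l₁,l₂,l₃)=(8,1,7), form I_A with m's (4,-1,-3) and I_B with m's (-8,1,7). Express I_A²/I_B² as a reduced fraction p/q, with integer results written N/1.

11/20

Shared (l₁,l₂,l₃)=(8,1,7): N and (l;000)² cancel in I_A²/I_B².
A: Δ = 2!·14!·0!/17! = 1/2040; Racah Σ t=0..0: t=0:+1/174182400 = 1/174182400; ⇒ 3j(8 1 7; 4 -1 -3)² = 11/340, sgn +1
B: Δ = 2!·14!·0!/17! = 1/2040; Racah Σ t=2..2: t=2:+1/174356582400 = 1/174356582400; ⇒ 3j(8 1 7; -8 1 7)² = 1/17, sgn +1
I_A²/I_B² = (11/340)/(1/17) = 11/20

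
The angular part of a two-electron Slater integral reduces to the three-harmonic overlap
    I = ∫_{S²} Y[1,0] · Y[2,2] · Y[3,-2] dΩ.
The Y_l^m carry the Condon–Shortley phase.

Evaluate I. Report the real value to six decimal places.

0.184674

m-sum 0 ✓  L=6 even ✓  1≤3≤3 ✓
Π(2lᵢ+1) = 3×5×7 = 105
triangle coeff Δ(1,2,3) = 1/105
Σ_t [0,0]: t=0:+1/4 = 1/4
(3j)²=3/35 [(1 2 3; 0 0 0)], sign=-1
Σ_t [0,0]: t=0:+1/24 = 1/24
(3j)²=1/21 [(1 2 3; 0 2 -2)], sign=-1
⇒ 4πI² = 3/7
I = (+1)√(3/7/(4π)) = 0.18467439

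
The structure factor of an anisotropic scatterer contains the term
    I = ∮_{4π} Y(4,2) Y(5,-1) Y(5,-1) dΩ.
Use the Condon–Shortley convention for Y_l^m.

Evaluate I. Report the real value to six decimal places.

0.137240

m-sum 0 ✓  L=14 even ✓  1≤5≤9 ✓
Π(2lᵢ+1) = 9×11×11 = 1089
triangle coeff Δ(4,5,5) = 1/3153150
Σ_t [0,4]: t=0:+1/69120 t=1:−1/1728 t=2:+1/576 t=3:−1/1728 t=4:+1/69120 = 7/11520
(3j)²=2/143 [(4 5 5; 0 0 0)], sign=-1
Σ_t [0,2]: t=0:+1/4608 t=1:−1/1296 t=2:+1/4608 = -7/20736
(3j)²=20/1287 [(4 5 5; 2 -1 -1)], sign=-1
⇒ 4πI² = 40/169
I = (+1)√(40/169/(4π)) = 0.13724032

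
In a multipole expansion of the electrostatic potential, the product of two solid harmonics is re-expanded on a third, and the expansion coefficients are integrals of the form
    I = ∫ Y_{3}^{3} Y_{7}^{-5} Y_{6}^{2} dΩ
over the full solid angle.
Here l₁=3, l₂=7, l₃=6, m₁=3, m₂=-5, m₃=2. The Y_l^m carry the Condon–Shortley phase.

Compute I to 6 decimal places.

0.180980

Checks pass: Σm=0; 16 even; l₃=6∈[4,10].
(2·3+1)(2·7+1)(2·6+1) = 1365
Δ: 4! 2! 10! / 17! → 1/2042040
sum: t=1:−1/207360 t=2:+1/57600 t=3:−1/207360 = 1/129600
3j²(3 7 6; 0 0 0) = Δ·Π!·Σ² = 168/12155  (sign +1)
sum: t=0:+1/3870720 = 1/3870720
3j²(3 7 6; 3 -5 2) = Δ·Π!·Σ² = 135/6188  (sign +1)
combine: 4πI² = 1365·168/12155·135/6188 = 17010/41327
take √, sign +1: I = 0.18097988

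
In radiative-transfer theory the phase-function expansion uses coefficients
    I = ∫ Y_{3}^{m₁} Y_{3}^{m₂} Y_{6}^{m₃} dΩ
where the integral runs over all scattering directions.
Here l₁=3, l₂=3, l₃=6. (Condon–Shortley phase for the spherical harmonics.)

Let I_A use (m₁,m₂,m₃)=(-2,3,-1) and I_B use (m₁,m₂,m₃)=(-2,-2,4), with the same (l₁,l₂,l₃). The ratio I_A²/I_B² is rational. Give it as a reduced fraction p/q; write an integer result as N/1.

l's match ⇒ only the (l;m) 3-j factors differ between A and B.
A: triangle coeff Δ(3,3,6) = 1/12012; Σ_t [0,0]: t=0:+1/86400 = 1/86400; (3j)²=1/1716 [(3 3 6; -2 3 -1)], sign=-1
B: triangle coeff Δ(3,3,6) = 1/12012; Σ_t [0,0]: t=0:+1/14400 = 1/14400; (3j)²=6/143 [(3 3 6; -2 -2 4)], sign=+1
I_A²/I_B² = (1/1716)/(6/143) = 1/72

1/72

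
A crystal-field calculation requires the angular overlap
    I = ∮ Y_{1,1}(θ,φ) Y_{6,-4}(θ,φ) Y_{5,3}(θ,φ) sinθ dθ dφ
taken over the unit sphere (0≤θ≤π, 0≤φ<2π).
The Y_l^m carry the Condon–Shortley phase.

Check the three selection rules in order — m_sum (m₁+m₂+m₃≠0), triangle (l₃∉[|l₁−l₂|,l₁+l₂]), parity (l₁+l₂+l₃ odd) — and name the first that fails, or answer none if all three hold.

none

azimuthal sum: 1 − 4 + 3 = 0  ✓
5 ≤ 5 ≤ 7 (triangle on l)  ✓
L = 1 + 6 + 5 = 12 (even)  ✓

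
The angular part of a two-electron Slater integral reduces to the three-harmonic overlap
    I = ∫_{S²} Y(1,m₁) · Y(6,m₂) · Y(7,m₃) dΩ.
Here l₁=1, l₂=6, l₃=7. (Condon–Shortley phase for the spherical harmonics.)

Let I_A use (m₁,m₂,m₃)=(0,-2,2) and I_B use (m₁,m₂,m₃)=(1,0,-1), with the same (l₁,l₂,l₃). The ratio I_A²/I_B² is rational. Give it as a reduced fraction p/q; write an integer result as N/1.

45/28

l's match ⇒ only the (l;m) 3-j factors differ between A and B.
A: triangle coeff Δ(1,6,7) = 1/1365; Σ_t [0,0]: t=0:+1/967680 = 1/967680; (3j)²=3/91 [(1 6 7; 0 -2 2)], sign=-1
B: triangle coeff Δ(1,6,7) = 1/1365; Σ_t [0,0]: t=0:+1/1036800 = 1/1036800; (3j)²=4/195 [(1 6 7; 1 0 -1)], sign=+1
I_A²/I_B² = (3/91)/(4/195) = 45/28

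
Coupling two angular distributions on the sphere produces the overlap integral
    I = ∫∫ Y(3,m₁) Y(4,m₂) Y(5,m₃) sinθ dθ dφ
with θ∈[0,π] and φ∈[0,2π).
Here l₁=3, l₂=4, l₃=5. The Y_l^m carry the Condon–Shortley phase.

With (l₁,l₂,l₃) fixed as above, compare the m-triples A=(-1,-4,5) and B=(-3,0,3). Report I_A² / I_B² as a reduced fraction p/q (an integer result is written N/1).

14/15

Shared (l₁,l₂,l₃)=(3,4,5): N and (l;000)² cancel in I_A²/I_B².
A: Δ = 2!·4!·6!/13! = 1/180180; Racah Σ t=0..0: t=0:+1/34560 = 1/34560; ⇒ 3j(3 4 5; -1 -4 5)² = 14/429, sgn +1
B: Δ = 2!·4!·6!/13! = 1/180180; Racah Σ t=2..2: t=2:+1/2304 = 1/2304; ⇒ 3j(3 4 5; -3 0 3)² = 5/143, sgn +1
I_A²/I_B² = (14/429)/(5/143) = 14/15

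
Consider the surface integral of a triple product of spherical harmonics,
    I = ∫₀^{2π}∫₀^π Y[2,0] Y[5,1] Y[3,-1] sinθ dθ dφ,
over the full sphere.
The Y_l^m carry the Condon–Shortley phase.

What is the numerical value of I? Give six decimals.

-0.227318

Checks pass: Σm=0; 10 even; l₃=3∈[3,7].
(2·2+1)(2·5+1)(2·3+1) = 385
Δ: 4! 0! 6! / 11! → 1/2310
sum: t=2:+1/144 = 1/144
3j²(2 5 3; 0 0 0) = Δ·Π!·Σ² = 10/231  (sign -1)
sum: t=2:+1/192 = 1/192
3j²(2 5 3; 0 1 -1) = Δ·Π!·Σ² = 3/77  (sign +1)
combine: 4πI² = 385·10/231·3/77 = 50/77
take √, sign -1: I = -0.22731846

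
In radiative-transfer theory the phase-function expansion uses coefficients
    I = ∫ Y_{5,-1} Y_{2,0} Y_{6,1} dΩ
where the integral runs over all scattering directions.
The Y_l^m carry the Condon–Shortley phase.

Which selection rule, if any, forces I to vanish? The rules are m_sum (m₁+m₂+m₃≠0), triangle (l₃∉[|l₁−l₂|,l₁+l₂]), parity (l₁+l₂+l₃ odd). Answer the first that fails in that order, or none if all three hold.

parity

m₁+m₂+m₃ = -1 + 0 + 1 = 0  ✓
triangle: |5−2|=3 ≤ l₃=6 ≤ 5+2=7  ✓
parity: l₁+l₂+l₃ = 13 is odd  ✗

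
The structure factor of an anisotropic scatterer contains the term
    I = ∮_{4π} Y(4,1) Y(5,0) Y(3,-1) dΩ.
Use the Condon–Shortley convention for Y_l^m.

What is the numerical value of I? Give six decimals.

m-sum 0 ✓  L=12 even ✓  1≤3≤9 ✓
Π(2lᵢ+1) = 9×11×7 = 693
triangle coeff Δ(4,5,3) = 1/180180
Σ_t [2,4]: t=2:+1/576 t=3:−1/144 t=4:+1/576 = -1/288
(3j)²=20/1001 [(4 5 3; 0 0 0)], sign=+1
Σ_t [1,3]: t=1:−1/5760 t=2:+1/288 t=3:−1/288 = -1/5760
(3j)²=1/12012 [(4 5 3; 1 0 -1)], sign=-1
⇒ 4πI² = 15/13013
I = (-1)√(15/13013/(4π)) = -0.00957750

-0.009577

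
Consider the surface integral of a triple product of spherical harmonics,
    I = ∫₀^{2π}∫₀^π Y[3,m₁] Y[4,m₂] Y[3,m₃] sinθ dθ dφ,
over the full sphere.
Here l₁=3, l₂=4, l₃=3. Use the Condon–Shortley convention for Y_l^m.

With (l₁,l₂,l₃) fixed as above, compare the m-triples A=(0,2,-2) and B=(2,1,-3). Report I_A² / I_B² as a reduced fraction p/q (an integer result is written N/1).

1/10

l's match ⇒ only the (l;m) 3-j factors differ between A and B.
A: triangle coeff Δ(3,4,3) = 1/34650; Σ_t [2,3]: t=2:+1/96 t=3:−1/72 = -1/288; (3j)²=1/462 [(3 4 3; 0 2 -2)], sign=+1
B: triangle coeff Δ(3,4,3) = 1/34650; Σ_t [1,1]: t=1:−1/288 = -1/288; (3j)²=5/231 [(3 4 3; 2 1 -3)], sign=-1
I_A²/I_B² = (1/462)/(5/231) = 1/10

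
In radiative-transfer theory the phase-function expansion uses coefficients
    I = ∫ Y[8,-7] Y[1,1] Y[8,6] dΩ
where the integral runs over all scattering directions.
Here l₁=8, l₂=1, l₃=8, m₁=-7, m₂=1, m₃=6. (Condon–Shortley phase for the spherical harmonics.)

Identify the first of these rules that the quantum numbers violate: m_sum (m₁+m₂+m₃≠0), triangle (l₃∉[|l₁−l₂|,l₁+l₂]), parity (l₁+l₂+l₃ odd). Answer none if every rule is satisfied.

azimuthal sum: -7 + 1 + 6 = 0  ✓
7 ≤ 8 ≤ 9 (triangle on l)  ✓
L = 8 + 1 + 8 = 17 (odd)  ✗

parity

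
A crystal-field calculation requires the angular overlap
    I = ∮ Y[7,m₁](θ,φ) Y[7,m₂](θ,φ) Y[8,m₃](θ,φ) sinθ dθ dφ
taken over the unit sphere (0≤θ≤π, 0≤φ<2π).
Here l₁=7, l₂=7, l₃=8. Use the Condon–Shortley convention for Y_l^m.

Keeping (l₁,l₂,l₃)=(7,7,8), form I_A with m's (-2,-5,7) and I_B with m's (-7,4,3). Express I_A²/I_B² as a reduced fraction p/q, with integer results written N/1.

486/539

Shared (l₁,l₂,l₃)=(7,7,8): N and (l;000)² cancel in I_A²/I_B².
A: Δ = 6!·8!·8!/23! = 1/22086194130; Racah Σ t=1..2: t=1:−1/24385536000 t=2:+1/9754214400 = 1/16257024000; ⇒ 3j(7 7 8; -2 -5 7)² = 486/52003, sgn -1
B: Δ = 6!·8!·8!/23! = 1/22086194130; Racah Σ t=6..6: t=6:+1/20901888000 = 1/20901888000; ⇒ 3j(7 7 8; -7 4 3)² = 77/7429, sgn -1
I_A²/I_B² = (486/52003)/(77/7429) = 486/539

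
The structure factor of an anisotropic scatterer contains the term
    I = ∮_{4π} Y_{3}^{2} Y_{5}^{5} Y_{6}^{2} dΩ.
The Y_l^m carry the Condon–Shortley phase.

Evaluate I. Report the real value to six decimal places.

0.000000

2 + 5 + 2 = 9 ≠ 0: azimuthal integral kills it; I = 0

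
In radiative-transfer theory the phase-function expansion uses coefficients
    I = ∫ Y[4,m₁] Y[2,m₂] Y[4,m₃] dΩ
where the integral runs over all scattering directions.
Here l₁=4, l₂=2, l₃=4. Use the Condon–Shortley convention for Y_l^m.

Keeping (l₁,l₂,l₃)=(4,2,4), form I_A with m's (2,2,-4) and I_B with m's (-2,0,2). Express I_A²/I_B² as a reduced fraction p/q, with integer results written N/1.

l's match ⇒ only the (l;m) 3-j factors differ between A and B.
A: triangle coeff Δ(4,2,4) = 1/13860; Σ_t [2,2]: t=2:+1/2880 = 1/2880; (3j)²=2/165 [(4 2 4; 2 2 -4)], sign=+1
B: triangle coeff Δ(4,2,4) = 1/13860; Σ_t [0,2]: t=0:+1/2880 t=1:−1/120 t=2:+1/192 = -1/360; (3j)²=16/3465 [(4 2 4; -2 0 2)], sign=-1
I_A²/I_B² = (2/165)/(16/3465) = 21/8

21/8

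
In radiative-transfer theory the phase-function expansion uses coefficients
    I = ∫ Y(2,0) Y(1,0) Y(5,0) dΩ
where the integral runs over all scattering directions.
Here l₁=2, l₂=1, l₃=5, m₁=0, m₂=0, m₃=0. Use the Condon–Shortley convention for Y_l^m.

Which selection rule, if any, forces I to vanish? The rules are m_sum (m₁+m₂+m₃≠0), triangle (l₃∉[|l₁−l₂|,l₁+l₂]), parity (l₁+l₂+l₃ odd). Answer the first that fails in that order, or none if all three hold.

m₁+m₂+m₃ = 0 + 0 + 0 = 0  ✓
triangle: |2−1|=1 ≤ l₃=5 ≤ 2+1=3  ✗
parity: l₁+l₂+l₃ = 8 is even

triangle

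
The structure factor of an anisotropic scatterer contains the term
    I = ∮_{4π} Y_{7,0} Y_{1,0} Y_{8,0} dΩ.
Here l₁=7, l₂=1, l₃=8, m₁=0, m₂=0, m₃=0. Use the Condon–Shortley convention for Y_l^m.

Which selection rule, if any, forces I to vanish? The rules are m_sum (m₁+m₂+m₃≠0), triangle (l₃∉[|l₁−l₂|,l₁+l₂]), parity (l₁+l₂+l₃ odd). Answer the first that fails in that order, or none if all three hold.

none

azimuthal sum: 0 + 0 + 0 = 0  ✓
6 ≤ 8 ≤ 8 (triangle on l)  ✓
L = 7 + 1 + 8 = 16 (even)  ✓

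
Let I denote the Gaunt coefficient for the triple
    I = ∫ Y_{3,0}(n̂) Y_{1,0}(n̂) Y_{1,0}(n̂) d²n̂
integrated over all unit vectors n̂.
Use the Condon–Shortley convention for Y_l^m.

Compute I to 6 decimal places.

|3−1|≤1≤3+1 violated ⇒ I = 0

0.000000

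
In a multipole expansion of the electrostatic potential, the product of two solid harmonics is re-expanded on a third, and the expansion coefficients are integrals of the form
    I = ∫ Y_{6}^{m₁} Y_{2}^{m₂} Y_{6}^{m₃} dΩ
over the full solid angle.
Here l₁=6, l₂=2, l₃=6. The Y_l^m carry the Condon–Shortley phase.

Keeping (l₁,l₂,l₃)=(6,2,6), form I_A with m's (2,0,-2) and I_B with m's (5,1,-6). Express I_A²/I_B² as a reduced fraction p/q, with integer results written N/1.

l's match ⇒ only the (l;m) 3-j factors differ between A and B.
A: triangle coeff Δ(6,2,6) = 1/90090; Σ_t [0,2]: t=0:+1/69120 t=1:−1/30240 t=2:+1/322560 = -1/64512; (3j)²=10/1001 [(6 2 6; 2 0 -2)], sign=-1
B: triangle coeff Δ(6,2,6) = 1/90090; Σ_t [1,1]: t=1:−1/7257600 = -1/7257600; (3j)²=11/455 [(6 2 6; 5 1 -6)], sign=-1
I_A²/I_B² = (10/1001)/(11/455) = 50/121

50/121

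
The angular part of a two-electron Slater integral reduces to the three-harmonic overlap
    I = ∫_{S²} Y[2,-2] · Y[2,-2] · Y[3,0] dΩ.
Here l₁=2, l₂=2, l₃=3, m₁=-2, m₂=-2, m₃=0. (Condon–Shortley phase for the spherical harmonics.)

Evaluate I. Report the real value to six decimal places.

m-sum = -2 − 2 + 0 = -4 ≠ 0 ⇒ I = 0

0.000000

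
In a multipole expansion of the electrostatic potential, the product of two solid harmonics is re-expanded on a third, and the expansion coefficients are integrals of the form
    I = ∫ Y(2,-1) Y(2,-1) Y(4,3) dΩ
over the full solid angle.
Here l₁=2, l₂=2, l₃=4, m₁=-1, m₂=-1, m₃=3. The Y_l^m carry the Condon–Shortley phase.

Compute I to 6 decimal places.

0.000000

Σmᵢ = 1 ≠ 0, so the φ-integral vanishes; I = 0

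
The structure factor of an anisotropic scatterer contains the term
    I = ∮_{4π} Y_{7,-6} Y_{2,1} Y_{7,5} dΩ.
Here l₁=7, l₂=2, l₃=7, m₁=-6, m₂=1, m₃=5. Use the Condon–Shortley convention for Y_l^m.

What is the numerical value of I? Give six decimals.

m-sum 0 ✓  L=16 even ✓  5≤7≤9 ✓
Π(2lᵢ+1) = 15×5×15 = 1125
triangle coeff Δ(7,2,7) = 1/185640
Σ_t [0,2]: t=0:+1/2419200 t=1:−1/518400 t=2:+1/2419200 = -1/907200
(3j)²=56/3315 [(7 2 7; 0 0 0)], sign=+1
Σ_t [1,2]: t=1:−1/958003200 t=2:+1/79833600 = 1/87091200
(3j)²=121/4760 [(7 2 7; -6 1 5)], sign=+1
⇒ 4πI² = 1815/3757
I = (+1)√(1815/3757/(4π)) = 0.19607074

0.196071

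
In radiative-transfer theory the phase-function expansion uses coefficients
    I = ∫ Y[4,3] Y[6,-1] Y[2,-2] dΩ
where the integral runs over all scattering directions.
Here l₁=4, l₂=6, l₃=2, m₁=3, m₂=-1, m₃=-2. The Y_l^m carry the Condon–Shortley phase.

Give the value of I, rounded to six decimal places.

-0.035563

m-sum 0 ✓  L=12 even ✓  2≤2≤10 ✓
Π(2lᵢ+1) = 9×13×5 = 585
triangle coeff Δ(4,6,2) = 1/6435
Σ_t [4,4]: t=4:+1/2304 = 1/2304
(3j)²=5/143 [(4 6 2; 0 0 0)], sign=+1
Σ_t [1,1]: t=1:−1/120960 = -1/120960
(3j)²=1/1287 [(4 6 2; 3 -1 -2)], sign=-1
⇒ 4πI² = 25/1573
I = (-1)√(25/1573/(4π)) = -0.03556319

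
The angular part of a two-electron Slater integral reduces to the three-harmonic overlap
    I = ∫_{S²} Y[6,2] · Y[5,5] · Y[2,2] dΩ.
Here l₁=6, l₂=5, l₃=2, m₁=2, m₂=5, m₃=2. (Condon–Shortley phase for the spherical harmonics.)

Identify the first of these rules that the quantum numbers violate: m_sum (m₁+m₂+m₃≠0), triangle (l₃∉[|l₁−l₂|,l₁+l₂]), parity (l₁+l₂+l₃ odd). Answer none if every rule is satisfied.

m_sum

m₁+m₂+m₃ = 2 + 5 + 2 = 9  ✗
triangle: |6−5|=1 ≤ l₃=2 ≤ 6+5=11
parity: l₁+l₂+l₃ = 13 is odd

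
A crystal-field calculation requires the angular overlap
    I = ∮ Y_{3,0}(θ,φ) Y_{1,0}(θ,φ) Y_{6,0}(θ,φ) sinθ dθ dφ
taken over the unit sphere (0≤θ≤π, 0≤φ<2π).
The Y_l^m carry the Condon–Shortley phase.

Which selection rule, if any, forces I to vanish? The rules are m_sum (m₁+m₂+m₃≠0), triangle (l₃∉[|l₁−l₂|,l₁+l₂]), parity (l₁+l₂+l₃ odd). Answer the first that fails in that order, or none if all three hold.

azimuthal sum: 0 + 0 + 0 = 0  ✓
2 ≤ 6 ≤ 4 (triangle on l)  ✗
L = 3 + 1 + 6 = 10 (even)

triangle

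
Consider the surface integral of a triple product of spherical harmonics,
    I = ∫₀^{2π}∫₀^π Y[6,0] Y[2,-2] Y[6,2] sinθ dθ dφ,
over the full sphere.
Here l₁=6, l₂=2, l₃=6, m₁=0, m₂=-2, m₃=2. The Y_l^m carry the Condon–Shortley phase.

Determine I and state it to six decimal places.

-0.191909

Rules hold: Σm=0, L=14 even, 4≤6≤8.
N = 13·5·13 = 845
Δ = 2!·10!·2!/15! = 1/90090
Racah Σ t=0..2: t=0:+1/69120 t=1:−1/14400 t=2:+1/69120 = -7/172800
⇒ 3j(6 2 6; 0 0 0)² = 14/715, sgn -1
Racah Σ t=0..0: t=0:+1/69120 = 1/69120
⇒ 3j(6 2 6; 0 -2 2)² = 4/143, sgn +1
4πI² = N·(3j₀)²·(3jₘ)² = 56/121
I = -1·√(0.46281/4π) = -0.19190947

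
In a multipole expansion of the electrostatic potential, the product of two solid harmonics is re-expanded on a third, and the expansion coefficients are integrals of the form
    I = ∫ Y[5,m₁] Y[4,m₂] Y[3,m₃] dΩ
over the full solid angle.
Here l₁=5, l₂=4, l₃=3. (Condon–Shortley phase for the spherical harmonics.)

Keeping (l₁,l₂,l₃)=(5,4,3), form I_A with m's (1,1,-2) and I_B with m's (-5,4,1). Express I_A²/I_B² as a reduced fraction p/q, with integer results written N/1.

625/1176

Same 5,4,3: normalisation and zero-m 3j drop out of the ratio.
A: Δ: 6! 4! 2! / 13! → 1/180180; sum: t=3:−1/432 t=4:+1/1152 = -5/3456; 3j²(5 4 3; 1 1 -2) = Δ·Π!·Σ² = 625/36036  (sign +1)
B: Δ: 6! 4! 2! / 13! → 1/180180; sum: t=6:+1/34560 = 1/34560; 3j²(5 4 3; -5 4 1) = Δ·Π!·Σ² = 14/429  (sign +1)
I_A²/I_B² = (625/36036)/(14/429) = 625/1176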